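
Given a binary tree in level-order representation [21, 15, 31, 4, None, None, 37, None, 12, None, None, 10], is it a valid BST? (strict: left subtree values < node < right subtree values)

Level-order array: [21, 15, 31, 4, None, None, 37, None, 12, None, None, 10]
Validate using subtree bounds (lo, hi): at each node, require lo < value < hi,
then recurse left with hi=value and right with lo=value.
Preorder trace (stopping at first violation):
  at node 21 with bounds (-inf, +inf): OK
  at node 15 with bounds (-inf, 21): OK
  at node 4 with bounds (-inf, 15): OK
  at node 12 with bounds (4, 15): OK
  at node 10 with bounds (4, 12): OK
  at node 31 with bounds (21, +inf): OK
  at node 37 with bounds (31, +inf): OK
No violation found at any node.
Result: Valid BST


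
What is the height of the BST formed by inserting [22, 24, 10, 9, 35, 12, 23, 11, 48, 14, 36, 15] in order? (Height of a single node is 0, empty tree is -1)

Insertion order: [22, 24, 10, 9, 35, 12, 23, 11, 48, 14, 36, 15]
Tree (level-order array): [22, 10, 24, 9, 12, 23, 35, None, None, 11, 14, None, None, None, 48, None, None, None, 15, 36]
Compute height bottom-up (empty subtree = -1):
  height(9) = 1 + max(-1, -1) = 0
  height(11) = 1 + max(-1, -1) = 0
  height(15) = 1 + max(-1, -1) = 0
  height(14) = 1 + max(-1, 0) = 1
  height(12) = 1 + max(0, 1) = 2
  height(10) = 1 + max(0, 2) = 3
  height(23) = 1 + max(-1, -1) = 0
  height(36) = 1 + max(-1, -1) = 0
  height(48) = 1 + max(0, -1) = 1
  height(35) = 1 + max(-1, 1) = 2
  height(24) = 1 + max(0, 2) = 3
  height(22) = 1 + max(3, 3) = 4
Height = 4


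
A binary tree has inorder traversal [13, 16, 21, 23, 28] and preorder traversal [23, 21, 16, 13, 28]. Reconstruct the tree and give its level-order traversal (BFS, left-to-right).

Inorder:  [13, 16, 21, 23, 28]
Preorder: [23, 21, 16, 13, 28]
Algorithm: preorder visits root first, so consume preorder in order;
for each root, split the current inorder slice at that value into
left-subtree inorder and right-subtree inorder, then recurse.
Recursive splits:
  root=23; inorder splits into left=[13, 16, 21], right=[28]
  root=21; inorder splits into left=[13, 16], right=[]
  root=16; inorder splits into left=[13], right=[]
  root=13; inorder splits into left=[], right=[]
  root=28; inorder splits into left=[], right=[]
Reconstructed level-order: [23, 21, 28, 16, 13]


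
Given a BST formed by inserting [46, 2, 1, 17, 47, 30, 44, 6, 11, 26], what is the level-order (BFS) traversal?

Tree insertion order: [46, 2, 1, 17, 47, 30, 44, 6, 11, 26]
Tree (level-order array): [46, 2, 47, 1, 17, None, None, None, None, 6, 30, None, 11, 26, 44]
BFS from the root, enqueuing left then right child of each popped node:
  queue [46] -> pop 46, enqueue [2, 47], visited so far: [46]
  queue [2, 47] -> pop 2, enqueue [1, 17], visited so far: [46, 2]
  queue [47, 1, 17] -> pop 47, enqueue [none], visited so far: [46, 2, 47]
  queue [1, 17] -> pop 1, enqueue [none], visited so far: [46, 2, 47, 1]
  queue [17] -> pop 17, enqueue [6, 30], visited so far: [46, 2, 47, 1, 17]
  queue [6, 30] -> pop 6, enqueue [11], visited so far: [46, 2, 47, 1, 17, 6]
  queue [30, 11] -> pop 30, enqueue [26, 44], visited so far: [46, 2, 47, 1, 17, 6, 30]
  queue [11, 26, 44] -> pop 11, enqueue [none], visited so far: [46, 2, 47, 1, 17, 6, 30, 11]
  queue [26, 44] -> pop 26, enqueue [none], visited so far: [46, 2, 47, 1, 17, 6, 30, 11, 26]
  queue [44] -> pop 44, enqueue [none], visited so far: [46, 2, 47, 1, 17, 6, 30, 11, 26, 44]
Result: [46, 2, 47, 1, 17, 6, 30, 11, 26, 44]


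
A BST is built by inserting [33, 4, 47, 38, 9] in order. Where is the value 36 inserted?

Starting tree (level order): [33, 4, 47, None, 9, 38]
Insertion path: 33 -> 47 -> 38
Result: insert 36 as left child of 38
Final tree (level order): [33, 4, 47, None, 9, 38, None, None, None, 36]


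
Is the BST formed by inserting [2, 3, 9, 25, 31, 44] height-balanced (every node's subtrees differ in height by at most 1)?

Tree (level-order array): [2, None, 3, None, 9, None, 25, None, 31, None, 44]
Definition: a tree is height-balanced if, at every node, |h(left) - h(right)| <= 1 (empty subtree has height -1).
Bottom-up per-node check:
  node 44: h_left=-1, h_right=-1, diff=0 [OK], height=0
  node 31: h_left=-1, h_right=0, diff=1 [OK], height=1
  node 25: h_left=-1, h_right=1, diff=2 [FAIL (|-1-1|=2 > 1)], height=2
  node 9: h_left=-1, h_right=2, diff=3 [FAIL (|-1-2|=3 > 1)], height=3
  node 3: h_left=-1, h_right=3, diff=4 [FAIL (|-1-3|=4 > 1)], height=4
  node 2: h_left=-1, h_right=4, diff=5 [FAIL (|-1-4|=5 > 1)], height=5
Node 25 violates the condition: |-1 - 1| = 2 > 1.
Result: Not balanced


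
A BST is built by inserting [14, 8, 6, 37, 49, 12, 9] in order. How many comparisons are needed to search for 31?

Search path for 31: 14 -> 37
Found: False
Comparisons: 2


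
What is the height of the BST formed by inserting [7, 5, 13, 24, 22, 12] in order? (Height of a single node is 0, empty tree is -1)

Insertion order: [7, 5, 13, 24, 22, 12]
Tree (level-order array): [7, 5, 13, None, None, 12, 24, None, None, 22]
Compute height bottom-up (empty subtree = -1):
  height(5) = 1 + max(-1, -1) = 0
  height(12) = 1 + max(-1, -1) = 0
  height(22) = 1 + max(-1, -1) = 0
  height(24) = 1 + max(0, -1) = 1
  height(13) = 1 + max(0, 1) = 2
  height(7) = 1 + max(0, 2) = 3
Height = 3


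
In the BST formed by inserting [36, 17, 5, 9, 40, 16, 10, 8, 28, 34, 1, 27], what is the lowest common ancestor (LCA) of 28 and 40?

Tree insertion order: [36, 17, 5, 9, 40, 16, 10, 8, 28, 34, 1, 27]
Tree (level-order array): [36, 17, 40, 5, 28, None, None, 1, 9, 27, 34, None, None, 8, 16, None, None, None, None, None, None, 10]
In a BST, the LCA of p=28, q=40 is the first node v on the
root-to-leaf path with p <= v <= q (go left if both < v, right if both > v).
Walk from root:
  at 36: 28 <= 36 <= 40, this is the LCA
LCA = 36


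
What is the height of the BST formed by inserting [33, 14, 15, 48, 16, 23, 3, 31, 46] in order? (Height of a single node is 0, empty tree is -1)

Insertion order: [33, 14, 15, 48, 16, 23, 3, 31, 46]
Tree (level-order array): [33, 14, 48, 3, 15, 46, None, None, None, None, 16, None, None, None, 23, None, 31]
Compute height bottom-up (empty subtree = -1):
  height(3) = 1 + max(-1, -1) = 0
  height(31) = 1 + max(-1, -1) = 0
  height(23) = 1 + max(-1, 0) = 1
  height(16) = 1 + max(-1, 1) = 2
  height(15) = 1 + max(-1, 2) = 3
  height(14) = 1 + max(0, 3) = 4
  height(46) = 1 + max(-1, -1) = 0
  height(48) = 1 + max(0, -1) = 1
  height(33) = 1 + max(4, 1) = 5
Height = 5


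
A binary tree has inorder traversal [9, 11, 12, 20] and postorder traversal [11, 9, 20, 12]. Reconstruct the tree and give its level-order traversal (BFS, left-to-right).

Inorder:   [9, 11, 12, 20]
Postorder: [11, 9, 20, 12]
Algorithm: postorder visits root last, so walk postorder right-to-left;
each value is the root of the current inorder slice — split it at that
value, recurse on the right subtree first, then the left.
Recursive splits:
  root=12; inorder splits into left=[9, 11], right=[20]
  root=20; inorder splits into left=[], right=[]
  root=9; inorder splits into left=[], right=[11]
  root=11; inorder splits into left=[], right=[]
Reconstructed level-order: [12, 9, 20, 11]


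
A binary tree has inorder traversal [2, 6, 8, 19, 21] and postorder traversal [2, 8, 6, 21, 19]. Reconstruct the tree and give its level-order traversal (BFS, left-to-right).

Inorder:   [2, 6, 8, 19, 21]
Postorder: [2, 8, 6, 21, 19]
Algorithm: postorder visits root last, so walk postorder right-to-left;
each value is the root of the current inorder slice — split it at that
value, recurse on the right subtree first, then the left.
Recursive splits:
  root=19; inorder splits into left=[2, 6, 8], right=[21]
  root=21; inorder splits into left=[], right=[]
  root=6; inorder splits into left=[2], right=[8]
  root=8; inorder splits into left=[], right=[]
  root=2; inorder splits into left=[], right=[]
Reconstructed level-order: [19, 6, 21, 2, 8]


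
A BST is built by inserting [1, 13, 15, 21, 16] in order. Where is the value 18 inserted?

Starting tree (level order): [1, None, 13, None, 15, None, 21, 16]
Insertion path: 1 -> 13 -> 15 -> 21 -> 16
Result: insert 18 as right child of 16
Final tree (level order): [1, None, 13, None, 15, None, 21, 16, None, None, 18]


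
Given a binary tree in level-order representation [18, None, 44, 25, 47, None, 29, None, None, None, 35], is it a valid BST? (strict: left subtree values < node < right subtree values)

Level-order array: [18, None, 44, 25, 47, None, 29, None, None, None, 35]
Validate using subtree bounds (lo, hi): at each node, require lo < value < hi,
then recurse left with hi=value and right with lo=value.
Preorder trace (stopping at first violation):
  at node 18 with bounds (-inf, +inf): OK
  at node 44 with bounds (18, +inf): OK
  at node 25 with bounds (18, 44): OK
  at node 29 with bounds (25, 44): OK
  at node 35 with bounds (29, 44): OK
  at node 47 with bounds (44, +inf): OK
No violation found at any node.
Result: Valid BST


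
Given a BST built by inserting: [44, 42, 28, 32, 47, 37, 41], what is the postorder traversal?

Tree insertion order: [44, 42, 28, 32, 47, 37, 41]
Tree (level-order array): [44, 42, 47, 28, None, None, None, None, 32, None, 37, None, 41]
Postorder traversal: [41, 37, 32, 28, 42, 47, 44]


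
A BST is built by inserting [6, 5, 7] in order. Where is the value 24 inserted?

Starting tree (level order): [6, 5, 7]
Insertion path: 6 -> 7
Result: insert 24 as right child of 7
Final tree (level order): [6, 5, 7, None, None, None, 24]


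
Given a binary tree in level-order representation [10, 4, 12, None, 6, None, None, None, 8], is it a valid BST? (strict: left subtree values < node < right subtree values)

Level-order array: [10, 4, 12, None, 6, None, None, None, 8]
Validate using subtree bounds (lo, hi): at each node, require lo < value < hi,
then recurse left with hi=value and right with lo=value.
Preorder trace (stopping at first violation):
  at node 10 with bounds (-inf, +inf): OK
  at node 4 with bounds (-inf, 10): OK
  at node 6 with bounds (4, 10): OK
  at node 8 with bounds (6, 10): OK
  at node 12 with bounds (10, +inf): OK
No violation found at any node.
Result: Valid BST


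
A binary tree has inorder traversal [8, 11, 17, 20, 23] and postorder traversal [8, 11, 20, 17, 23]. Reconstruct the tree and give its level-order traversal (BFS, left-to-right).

Inorder:   [8, 11, 17, 20, 23]
Postorder: [8, 11, 20, 17, 23]
Algorithm: postorder visits root last, so walk postorder right-to-left;
each value is the root of the current inorder slice — split it at that
value, recurse on the right subtree first, then the left.
Recursive splits:
  root=23; inorder splits into left=[8, 11, 17, 20], right=[]
  root=17; inorder splits into left=[8, 11], right=[20]
  root=20; inorder splits into left=[], right=[]
  root=11; inorder splits into left=[8], right=[]
  root=8; inorder splits into left=[], right=[]
Reconstructed level-order: [23, 17, 11, 20, 8]


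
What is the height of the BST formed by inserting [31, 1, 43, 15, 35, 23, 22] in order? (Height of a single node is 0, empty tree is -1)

Insertion order: [31, 1, 43, 15, 35, 23, 22]
Tree (level-order array): [31, 1, 43, None, 15, 35, None, None, 23, None, None, 22]
Compute height bottom-up (empty subtree = -1):
  height(22) = 1 + max(-1, -1) = 0
  height(23) = 1 + max(0, -1) = 1
  height(15) = 1 + max(-1, 1) = 2
  height(1) = 1 + max(-1, 2) = 3
  height(35) = 1 + max(-1, -1) = 0
  height(43) = 1 + max(0, -1) = 1
  height(31) = 1 + max(3, 1) = 4
Height = 4


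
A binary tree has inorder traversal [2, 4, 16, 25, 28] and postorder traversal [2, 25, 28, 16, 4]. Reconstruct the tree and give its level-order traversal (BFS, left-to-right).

Inorder:   [2, 4, 16, 25, 28]
Postorder: [2, 25, 28, 16, 4]
Algorithm: postorder visits root last, so walk postorder right-to-left;
each value is the root of the current inorder slice — split it at that
value, recurse on the right subtree first, then the left.
Recursive splits:
  root=4; inorder splits into left=[2], right=[16, 25, 28]
  root=16; inorder splits into left=[], right=[25, 28]
  root=28; inorder splits into left=[25], right=[]
  root=25; inorder splits into left=[], right=[]
  root=2; inorder splits into left=[], right=[]
Reconstructed level-order: [4, 2, 16, 28, 25]


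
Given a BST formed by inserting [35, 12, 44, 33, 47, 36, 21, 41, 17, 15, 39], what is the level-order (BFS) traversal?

Tree insertion order: [35, 12, 44, 33, 47, 36, 21, 41, 17, 15, 39]
Tree (level-order array): [35, 12, 44, None, 33, 36, 47, 21, None, None, 41, None, None, 17, None, 39, None, 15]
BFS from the root, enqueuing left then right child of each popped node:
  queue [35] -> pop 35, enqueue [12, 44], visited so far: [35]
  queue [12, 44] -> pop 12, enqueue [33], visited so far: [35, 12]
  queue [44, 33] -> pop 44, enqueue [36, 47], visited so far: [35, 12, 44]
  queue [33, 36, 47] -> pop 33, enqueue [21], visited so far: [35, 12, 44, 33]
  queue [36, 47, 21] -> pop 36, enqueue [41], visited so far: [35, 12, 44, 33, 36]
  queue [47, 21, 41] -> pop 47, enqueue [none], visited so far: [35, 12, 44, 33, 36, 47]
  queue [21, 41] -> pop 21, enqueue [17], visited so far: [35, 12, 44, 33, 36, 47, 21]
  queue [41, 17] -> pop 41, enqueue [39], visited so far: [35, 12, 44, 33, 36, 47, 21, 41]
  queue [17, 39] -> pop 17, enqueue [15], visited so far: [35, 12, 44, 33, 36, 47, 21, 41, 17]
  queue [39, 15] -> pop 39, enqueue [none], visited so far: [35, 12, 44, 33, 36, 47, 21, 41, 17, 39]
  queue [15] -> pop 15, enqueue [none], visited so far: [35, 12, 44, 33, 36, 47, 21, 41, 17, 39, 15]
Result: [35, 12, 44, 33, 36, 47, 21, 41, 17, 39, 15]


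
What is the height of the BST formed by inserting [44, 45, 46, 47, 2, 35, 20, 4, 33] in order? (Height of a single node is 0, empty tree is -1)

Insertion order: [44, 45, 46, 47, 2, 35, 20, 4, 33]
Tree (level-order array): [44, 2, 45, None, 35, None, 46, 20, None, None, 47, 4, 33]
Compute height bottom-up (empty subtree = -1):
  height(4) = 1 + max(-1, -1) = 0
  height(33) = 1 + max(-1, -1) = 0
  height(20) = 1 + max(0, 0) = 1
  height(35) = 1 + max(1, -1) = 2
  height(2) = 1 + max(-1, 2) = 3
  height(47) = 1 + max(-1, -1) = 0
  height(46) = 1 + max(-1, 0) = 1
  height(45) = 1 + max(-1, 1) = 2
  height(44) = 1 + max(3, 2) = 4
Height = 4


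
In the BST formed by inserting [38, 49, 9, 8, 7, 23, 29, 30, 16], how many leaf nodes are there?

Tree built from: [38, 49, 9, 8, 7, 23, 29, 30, 16]
Tree (level-order array): [38, 9, 49, 8, 23, None, None, 7, None, 16, 29, None, None, None, None, None, 30]
Rule: A leaf has 0 children.
Per-node child counts:
  node 38: 2 child(ren)
  node 9: 2 child(ren)
  node 8: 1 child(ren)
  node 7: 0 child(ren)
  node 23: 2 child(ren)
  node 16: 0 child(ren)
  node 29: 1 child(ren)
  node 30: 0 child(ren)
  node 49: 0 child(ren)
Matching nodes: [7, 16, 30, 49]
Count of leaf nodes: 4


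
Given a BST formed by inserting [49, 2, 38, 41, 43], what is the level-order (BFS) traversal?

Tree insertion order: [49, 2, 38, 41, 43]
Tree (level-order array): [49, 2, None, None, 38, None, 41, None, 43]
BFS from the root, enqueuing left then right child of each popped node:
  queue [49] -> pop 49, enqueue [2], visited so far: [49]
  queue [2] -> pop 2, enqueue [38], visited so far: [49, 2]
  queue [38] -> pop 38, enqueue [41], visited so far: [49, 2, 38]
  queue [41] -> pop 41, enqueue [43], visited so far: [49, 2, 38, 41]
  queue [43] -> pop 43, enqueue [none], visited so far: [49, 2, 38, 41, 43]
Result: [49, 2, 38, 41, 43]


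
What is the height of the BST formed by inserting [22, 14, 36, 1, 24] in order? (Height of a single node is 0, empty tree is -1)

Insertion order: [22, 14, 36, 1, 24]
Tree (level-order array): [22, 14, 36, 1, None, 24]
Compute height bottom-up (empty subtree = -1):
  height(1) = 1 + max(-1, -1) = 0
  height(14) = 1 + max(0, -1) = 1
  height(24) = 1 + max(-1, -1) = 0
  height(36) = 1 + max(0, -1) = 1
  height(22) = 1 + max(1, 1) = 2
Height = 2


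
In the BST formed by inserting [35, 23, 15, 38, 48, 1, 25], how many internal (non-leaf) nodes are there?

Tree built from: [35, 23, 15, 38, 48, 1, 25]
Tree (level-order array): [35, 23, 38, 15, 25, None, 48, 1]
Rule: An internal node has at least one child.
Per-node child counts:
  node 35: 2 child(ren)
  node 23: 2 child(ren)
  node 15: 1 child(ren)
  node 1: 0 child(ren)
  node 25: 0 child(ren)
  node 38: 1 child(ren)
  node 48: 0 child(ren)
Matching nodes: [35, 23, 15, 38]
Count of internal (non-leaf) nodes: 4


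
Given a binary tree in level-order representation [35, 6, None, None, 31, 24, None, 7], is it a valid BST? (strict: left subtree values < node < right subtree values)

Level-order array: [35, 6, None, None, 31, 24, None, 7]
Validate using subtree bounds (lo, hi): at each node, require lo < value < hi,
then recurse left with hi=value and right with lo=value.
Preorder trace (stopping at first violation):
  at node 35 with bounds (-inf, +inf): OK
  at node 6 with bounds (-inf, 35): OK
  at node 31 with bounds (6, 35): OK
  at node 24 with bounds (6, 31): OK
  at node 7 with bounds (6, 24): OK
No violation found at any node.
Result: Valid BST


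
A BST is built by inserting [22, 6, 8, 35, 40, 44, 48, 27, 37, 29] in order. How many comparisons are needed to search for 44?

Search path for 44: 22 -> 35 -> 40 -> 44
Found: True
Comparisons: 4


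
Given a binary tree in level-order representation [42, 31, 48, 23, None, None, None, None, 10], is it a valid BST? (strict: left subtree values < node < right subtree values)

Level-order array: [42, 31, 48, 23, None, None, None, None, 10]
Validate using subtree bounds (lo, hi): at each node, require lo < value < hi,
then recurse left with hi=value and right with lo=value.
Preorder trace (stopping at first violation):
  at node 42 with bounds (-inf, +inf): OK
  at node 31 with bounds (-inf, 42): OK
  at node 23 with bounds (-inf, 31): OK
  at node 10 with bounds (23, 31): VIOLATION
Node 10 violates its bound: not (23 < 10 < 31).
Result: Not a valid BST


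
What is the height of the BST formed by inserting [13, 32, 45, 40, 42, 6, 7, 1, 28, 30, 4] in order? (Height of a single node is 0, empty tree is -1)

Insertion order: [13, 32, 45, 40, 42, 6, 7, 1, 28, 30, 4]
Tree (level-order array): [13, 6, 32, 1, 7, 28, 45, None, 4, None, None, None, 30, 40, None, None, None, None, None, None, 42]
Compute height bottom-up (empty subtree = -1):
  height(4) = 1 + max(-1, -1) = 0
  height(1) = 1 + max(-1, 0) = 1
  height(7) = 1 + max(-1, -1) = 0
  height(6) = 1 + max(1, 0) = 2
  height(30) = 1 + max(-1, -1) = 0
  height(28) = 1 + max(-1, 0) = 1
  height(42) = 1 + max(-1, -1) = 0
  height(40) = 1 + max(-1, 0) = 1
  height(45) = 1 + max(1, -1) = 2
  height(32) = 1 + max(1, 2) = 3
  height(13) = 1 + max(2, 3) = 4
Height = 4


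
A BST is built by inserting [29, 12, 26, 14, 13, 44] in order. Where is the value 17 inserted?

Starting tree (level order): [29, 12, 44, None, 26, None, None, 14, None, 13]
Insertion path: 29 -> 12 -> 26 -> 14
Result: insert 17 as right child of 14
Final tree (level order): [29, 12, 44, None, 26, None, None, 14, None, 13, 17]


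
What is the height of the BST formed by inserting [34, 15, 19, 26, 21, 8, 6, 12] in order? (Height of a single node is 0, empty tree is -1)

Insertion order: [34, 15, 19, 26, 21, 8, 6, 12]
Tree (level-order array): [34, 15, None, 8, 19, 6, 12, None, 26, None, None, None, None, 21]
Compute height bottom-up (empty subtree = -1):
  height(6) = 1 + max(-1, -1) = 0
  height(12) = 1 + max(-1, -1) = 0
  height(8) = 1 + max(0, 0) = 1
  height(21) = 1 + max(-1, -1) = 0
  height(26) = 1 + max(0, -1) = 1
  height(19) = 1 + max(-1, 1) = 2
  height(15) = 1 + max(1, 2) = 3
  height(34) = 1 + max(3, -1) = 4
Height = 4


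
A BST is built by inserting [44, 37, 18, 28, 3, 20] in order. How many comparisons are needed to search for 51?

Search path for 51: 44
Found: False
Comparisons: 1


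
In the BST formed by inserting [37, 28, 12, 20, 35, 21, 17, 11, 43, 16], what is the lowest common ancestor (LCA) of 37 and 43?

Tree insertion order: [37, 28, 12, 20, 35, 21, 17, 11, 43, 16]
Tree (level-order array): [37, 28, 43, 12, 35, None, None, 11, 20, None, None, None, None, 17, 21, 16]
In a BST, the LCA of p=37, q=43 is the first node v on the
root-to-leaf path with p <= v <= q (go left if both < v, right if both > v).
Walk from root:
  at 37: 37 <= 37 <= 43, this is the LCA
LCA = 37


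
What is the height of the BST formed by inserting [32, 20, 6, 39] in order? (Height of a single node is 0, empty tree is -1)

Insertion order: [32, 20, 6, 39]
Tree (level-order array): [32, 20, 39, 6]
Compute height bottom-up (empty subtree = -1):
  height(6) = 1 + max(-1, -1) = 0
  height(20) = 1 + max(0, -1) = 1
  height(39) = 1 + max(-1, -1) = 0
  height(32) = 1 + max(1, 0) = 2
Height = 2


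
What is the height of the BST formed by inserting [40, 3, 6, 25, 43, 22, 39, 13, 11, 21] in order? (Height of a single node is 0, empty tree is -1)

Insertion order: [40, 3, 6, 25, 43, 22, 39, 13, 11, 21]
Tree (level-order array): [40, 3, 43, None, 6, None, None, None, 25, 22, 39, 13, None, None, None, 11, 21]
Compute height bottom-up (empty subtree = -1):
  height(11) = 1 + max(-1, -1) = 0
  height(21) = 1 + max(-1, -1) = 0
  height(13) = 1 + max(0, 0) = 1
  height(22) = 1 + max(1, -1) = 2
  height(39) = 1 + max(-1, -1) = 0
  height(25) = 1 + max(2, 0) = 3
  height(6) = 1 + max(-1, 3) = 4
  height(3) = 1 + max(-1, 4) = 5
  height(43) = 1 + max(-1, -1) = 0
  height(40) = 1 + max(5, 0) = 6
Height = 6


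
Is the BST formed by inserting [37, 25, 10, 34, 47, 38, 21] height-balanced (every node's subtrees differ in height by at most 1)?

Tree (level-order array): [37, 25, 47, 10, 34, 38, None, None, 21]
Definition: a tree is height-balanced if, at every node, |h(left) - h(right)| <= 1 (empty subtree has height -1).
Bottom-up per-node check:
  node 21: h_left=-1, h_right=-1, diff=0 [OK], height=0
  node 10: h_left=-1, h_right=0, diff=1 [OK], height=1
  node 34: h_left=-1, h_right=-1, diff=0 [OK], height=0
  node 25: h_left=1, h_right=0, diff=1 [OK], height=2
  node 38: h_left=-1, h_right=-1, diff=0 [OK], height=0
  node 47: h_left=0, h_right=-1, diff=1 [OK], height=1
  node 37: h_left=2, h_right=1, diff=1 [OK], height=3
All nodes satisfy the balance condition.
Result: Balanced


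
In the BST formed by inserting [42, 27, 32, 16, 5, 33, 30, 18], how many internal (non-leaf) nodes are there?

Tree built from: [42, 27, 32, 16, 5, 33, 30, 18]
Tree (level-order array): [42, 27, None, 16, 32, 5, 18, 30, 33]
Rule: An internal node has at least one child.
Per-node child counts:
  node 42: 1 child(ren)
  node 27: 2 child(ren)
  node 16: 2 child(ren)
  node 5: 0 child(ren)
  node 18: 0 child(ren)
  node 32: 2 child(ren)
  node 30: 0 child(ren)
  node 33: 0 child(ren)
Matching nodes: [42, 27, 16, 32]
Count of internal (non-leaf) nodes: 4


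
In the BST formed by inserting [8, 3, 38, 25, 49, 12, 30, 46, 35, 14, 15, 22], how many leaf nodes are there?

Tree built from: [8, 3, 38, 25, 49, 12, 30, 46, 35, 14, 15, 22]
Tree (level-order array): [8, 3, 38, None, None, 25, 49, 12, 30, 46, None, None, 14, None, 35, None, None, None, 15, None, None, None, 22]
Rule: A leaf has 0 children.
Per-node child counts:
  node 8: 2 child(ren)
  node 3: 0 child(ren)
  node 38: 2 child(ren)
  node 25: 2 child(ren)
  node 12: 1 child(ren)
  node 14: 1 child(ren)
  node 15: 1 child(ren)
  node 22: 0 child(ren)
  node 30: 1 child(ren)
  node 35: 0 child(ren)
  node 49: 1 child(ren)
  node 46: 0 child(ren)
Matching nodes: [3, 22, 35, 46]
Count of leaf nodes: 4


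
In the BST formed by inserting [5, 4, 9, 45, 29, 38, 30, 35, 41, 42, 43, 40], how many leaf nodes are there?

Tree built from: [5, 4, 9, 45, 29, 38, 30, 35, 41, 42, 43, 40]
Tree (level-order array): [5, 4, 9, None, None, None, 45, 29, None, None, 38, 30, 41, None, 35, 40, 42, None, None, None, None, None, 43]
Rule: A leaf has 0 children.
Per-node child counts:
  node 5: 2 child(ren)
  node 4: 0 child(ren)
  node 9: 1 child(ren)
  node 45: 1 child(ren)
  node 29: 1 child(ren)
  node 38: 2 child(ren)
  node 30: 1 child(ren)
  node 35: 0 child(ren)
  node 41: 2 child(ren)
  node 40: 0 child(ren)
  node 42: 1 child(ren)
  node 43: 0 child(ren)
Matching nodes: [4, 35, 40, 43]
Count of leaf nodes: 4


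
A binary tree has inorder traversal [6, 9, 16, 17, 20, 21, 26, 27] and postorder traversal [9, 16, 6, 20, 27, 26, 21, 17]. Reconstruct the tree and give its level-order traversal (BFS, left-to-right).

Inorder:   [6, 9, 16, 17, 20, 21, 26, 27]
Postorder: [9, 16, 6, 20, 27, 26, 21, 17]
Algorithm: postorder visits root last, so walk postorder right-to-left;
each value is the root of the current inorder slice — split it at that
value, recurse on the right subtree first, then the left.
Recursive splits:
  root=17; inorder splits into left=[6, 9, 16], right=[20, 21, 26, 27]
  root=21; inorder splits into left=[20], right=[26, 27]
  root=26; inorder splits into left=[], right=[27]
  root=27; inorder splits into left=[], right=[]
  root=20; inorder splits into left=[], right=[]
  root=6; inorder splits into left=[], right=[9, 16]
  root=16; inorder splits into left=[9], right=[]
  root=9; inorder splits into left=[], right=[]
Reconstructed level-order: [17, 6, 21, 16, 20, 26, 9, 27]


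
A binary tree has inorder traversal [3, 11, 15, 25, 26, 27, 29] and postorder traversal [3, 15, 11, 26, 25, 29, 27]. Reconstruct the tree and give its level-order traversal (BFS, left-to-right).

Inorder:   [3, 11, 15, 25, 26, 27, 29]
Postorder: [3, 15, 11, 26, 25, 29, 27]
Algorithm: postorder visits root last, so walk postorder right-to-left;
each value is the root of the current inorder slice — split it at that
value, recurse on the right subtree first, then the left.
Recursive splits:
  root=27; inorder splits into left=[3, 11, 15, 25, 26], right=[29]
  root=29; inorder splits into left=[], right=[]
  root=25; inorder splits into left=[3, 11, 15], right=[26]
  root=26; inorder splits into left=[], right=[]
  root=11; inorder splits into left=[3], right=[15]
  root=15; inorder splits into left=[], right=[]
  root=3; inorder splits into left=[], right=[]
Reconstructed level-order: [27, 25, 29, 11, 26, 3, 15]


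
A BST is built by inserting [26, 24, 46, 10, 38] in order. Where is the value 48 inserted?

Starting tree (level order): [26, 24, 46, 10, None, 38]
Insertion path: 26 -> 46
Result: insert 48 as right child of 46
Final tree (level order): [26, 24, 46, 10, None, 38, 48]


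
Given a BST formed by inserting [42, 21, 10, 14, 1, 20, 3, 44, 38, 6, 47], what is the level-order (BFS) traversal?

Tree insertion order: [42, 21, 10, 14, 1, 20, 3, 44, 38, 6, 47]
Tree (level-order array): [42, 21, 44, 10, 38, None, 47, 1, 14, None, None, None, None, None, 3, None, 20, None, 6]
BFS from the root, enqueuing left then right child of each popped node:
  queue [42] -> pop 42, enqueue [21, 44], visited so far: [42]
  queue [21, 44] -> pop 21, enqueue [10, 38], visited so far: [42, 21]
  queue [44, 10, 38] -> pop 44, enqueue [47], visited so far: [42, 21, 44]
  queue [10, 38, 47] -> pop 10, enqueue [1, 14], visited so far: [42, 21, 44, 10]
  queue [38, 47, 1, 14] -> pop 38, enqueue [none], visited so far: [42, 21, 44, 10, 38]
  queue [47, 1, 14] -> pop 47, enqueue [none], visited so far: [42, 21, 44, 10, 38, 47]
  queue [1, 14] -> pop 1, enqueue [3], visited so far: [42, 21, 44, 10, 38, 47, 1]
  queue [14, 3] -> pop 14, enqueue [20], visited so far: [42, 21, 44, 10, 38, 47, 1, 14]
  queue [3, 20] -> pop 3, enqueue [6], visited so far: [42, 21, 44, 10, 38, 47, 1, 14, 3]
  queue [20, 6] -> pop 20, enqueue [none], visited so far: [42, 21, 44, 10, 38, 47, 1, 14, 3, 20]
  queue [6] -> pop 6, enqueue [none], visited so far: [42, 21, 44, 10, 38, 47, 1, 14, 3, 20, 6]
Result: [42, 21, 44, 10, 38, 47, 1, 14, 3, 20, 6]


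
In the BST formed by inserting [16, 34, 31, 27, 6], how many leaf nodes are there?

Tree built from: [16, 34, 31, 27, 6]
Tree (level-order array): [16, 6, 34, None, None, 31, None, 27]
Rule: A leaf has 0 children.
Per-node child counts:
  node 16: 2 child(ren)
  node 6: 0 child(ren)
  node 34: 1 child(ren)
  node 31: 1 child(ren)
  node 27: 0 child(ren)
Matching nodes: [6, 27]
Count of leaf nodes: 2


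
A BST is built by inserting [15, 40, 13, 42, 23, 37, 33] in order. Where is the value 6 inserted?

Starting tree (level order): [15, 13, 40, None, None, 23, 42, None, 37, None, None, 33]
Insertion path: 15 -> 13
Result: insert 6 as left child of 13
Final tree (level order): [15, 13, 40, 6, None, 23, 42, None, None, None, 37, None, None, 33]


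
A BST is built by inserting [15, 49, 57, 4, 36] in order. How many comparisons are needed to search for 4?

Search path for 4: 15 -> 4
Found: True
Comparisons: 2


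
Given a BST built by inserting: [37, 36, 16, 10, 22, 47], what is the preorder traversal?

Tree insertion order: [37, 36, 16, 10, 22, 47]
Tree (level-order array): [37, 36, 47, 16, None, None, None, 10, 22]
Preorder traversal: [37, 36, 16, 10, 22, 47]


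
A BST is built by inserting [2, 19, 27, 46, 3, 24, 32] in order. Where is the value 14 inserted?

Starting tree (level order): [2, None, 19, 3, 27, None, None, 24, 46, None, None, 32]
Insertion path: 2 -> 19 -> 3
Result: insert 14 as right child of 3
Final tree (level order): [2, None, 19, 3, 27, None, 14, 24, 46, None, None, None, None, 32]


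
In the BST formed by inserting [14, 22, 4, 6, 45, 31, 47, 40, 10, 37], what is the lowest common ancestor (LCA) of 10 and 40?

Tree insertion order: [14, 22, 4, 6, 45, 31, 47, 40, 10, 37]
Tree (level-order array): [14, 4, 22, None, 6, None, 45, None, 10, 31, 47, None, None, None, 40, None, None, 37]
In a BST, the LCA of p=10, q=40 is the first node v on the
root-to-leaf path with p <= v <= q (go left if both < v, right if both > v).
Walk from root:
  at 14: 10 <= 14 <= 40, this is the LCA
LCA = 14


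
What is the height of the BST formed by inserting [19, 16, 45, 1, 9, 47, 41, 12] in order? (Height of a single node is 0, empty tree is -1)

Insertion order: [19, 16, 45, 1, 9, 47, 41, 12]
Tree (level-order array): [19, 16, 45, 1, None, 41, 47, None, 9, None, None, None, None, None, 12]
Compute height bottom-up (empty subtree = -1):
  height(12) = 1 + max(-1, -1) = 0
  height(9) = 1 + max(-1, 0) = 1
  height(1) = 1 + max(-1, 1) = 2
  height(16) = 1 + max(2, -1) = 3
  height(41) = 1 + max(-1, -1) = 0
  height(47) = 1 + max(-1, -1) = 0
  height(45) = 1 + max(0, 0) = 1
  height(19) = 1 + max(3, 1) = 4
Height = 4


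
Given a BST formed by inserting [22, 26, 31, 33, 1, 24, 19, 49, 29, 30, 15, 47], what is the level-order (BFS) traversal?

Tree insertion order: [22, 26, 31, 33, 1, 24, 19, 49, 29, 30, 15, 47]
Tree (level-order array): [22, 1, 26, None, 19, 24, 31, 15, None, None, None, 29, 33, None, None, None, 30, None, 49, None, None, 47]
BFS from the root, enqueuing left then right child of each popped node:
  queue [22] -> pop 22, enqueue [1, 26], visited so far: [22]
  queue [1, 26] -> pop 1, enqueue [19], visited so far: [22, 1]
  queue [26, 19] -> pop 26, enqueue [24, 31], visited so far: [22, 1, 26]
  queue [19, 24, 31] -> pop 19, enqueue [15], visited so far: [22, 1, 26, 19]
  queue [24, 31, 15] -> pop 24, enqueue [none], visited so far: [22, 1, 26, 19, 24]
  queue [31, 15] -> pop 31, enqueue [29, 33], visited so far: [22, 1, 26, 19, 24, 31]
  queue [15, 29, 33] -> pop 15, enqueue [none], visited so far: [22, 1, 26, 19, 24, 31, 15]
  queue [29, 33] -> pop 29, enqueue [30], visited so far: [22, 1, 26, 19, 24, 31, 15, 29]
  queue [33, 30] -> pop 33, enqueue [49], visited so far: [22, 1, 26, 19, 24, 31, 15, 29, 33]
  queue [30, 49] -> pop 30, enqueue [none], visited so far: [22, 1, 26, 19, 24, 31, 15, 29, 33, 30]
  queue [49] -> pop 49, enqueue [47], visited so far: [22, 1, 26, 19, 24, 31, 15, 29, 33, 30, 49]
  queue [47] -> pop 47, enqueue [none], visited so far: [22, 1, 26, 19, 24, 31, 15, 29, 33, 30, 49, 47]
Result: [22, 1, 26, 19, 24, 31, 15, 29, 33, 30, 49, 47]


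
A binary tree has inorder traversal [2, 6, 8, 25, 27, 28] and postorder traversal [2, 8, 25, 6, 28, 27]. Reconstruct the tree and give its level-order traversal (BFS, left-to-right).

Inorder:   [2, 6, 8, 25, 27, 28]
Postorder: [2, 8, 25, 6, 28, 27]
Algorithm: postorder visits root last, so walk postorder right-to-left;
each value is the root of the current inorder slice — split it at that
value, recurse on the right subtree first, then the left.
Recursive splits:
  root=27; inorder splits into left=[2, 6, 8, 25], right=[28]
  root=28; inorder splits into left=[], right=[]
  root=6; inorder splits into left=[2], right=[8, 25]
  root=25; inorder splits into left=[8], right=[]
  root=8; inorder splits into left=[], right=[]
  root=2; inorder splits into left=[], right=[]
Reconstructed level-order: [27, 6, 28, 2, 25, 8]


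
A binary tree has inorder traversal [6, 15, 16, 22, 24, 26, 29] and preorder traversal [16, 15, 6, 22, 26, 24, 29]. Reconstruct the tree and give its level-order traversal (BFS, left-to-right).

Inorder:  [6, 15, 16, 22, 24, 26, 29]
Preorder: [16, 15, 6, 22, 26, 24, 29]
Algorithm: preorder visits root first, so consume preorder in order;
for each root, split the current inorder slice at that value into
left-subtree inorder and right-subtree inorder, then recurse.
Recursive splits:
  root=16; inorder splits into left=[6, 15], right=[22, 24, 26, 29]
  root=15; inorder splits into left=[6], right=[]
  root=6; inorder splits into left=[], right=[]
  root=22; inorder splits into left=[], right=[24, 26, 29]
  root=26; inorder splits into left=[24], right=[29]
  root=24; inorder splits into left=[], right=[]
  root=29; inorder splits into left=[], right=[]
Reconstructed level-order: [16, 15, 22, 6, 26, 24, 29]


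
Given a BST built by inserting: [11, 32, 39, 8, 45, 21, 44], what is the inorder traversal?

Tree insertion order: [11, 32, 39, 8, 45, 21, 44]
Tree (level-order array): [11, 8, 32, None, None, 21, 39, None, None, None, 45, 44]
Inorder traversal: [8, 11, 21, 32, 39, 44, 45]


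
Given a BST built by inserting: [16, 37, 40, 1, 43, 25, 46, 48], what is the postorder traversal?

Tree insertion order: [16, 37, 40, 1, 43, 25, 46, 48]
Tree (level-order array): [16, 1, 37, None, None, 25, 40, None, None, None, 43, None, 46, None, 48]
Postorder traversal: [1, 25, 48, 46, 43, 40, 37, 16]


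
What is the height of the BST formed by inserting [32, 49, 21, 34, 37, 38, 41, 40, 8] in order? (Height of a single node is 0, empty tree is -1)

Insertion order: [32, 49, 21, 34, 37, 38, 41, 40, 8]
Tree (level-order array): [32, 21, 49, 8, None, 34, None, None, None, None, 37, None, 38, None, 41, 40]
Compute height bottom-up (empty subtree = -1):
  height(8) = 1 + max(-1, -1) = 0
  height(21) = 1 + max(0, -1) = 1
  height(40) = 1 + max(-1, -1) = 0
  height(41) = 1 + max(0, -1) = 1
  height(38) = 1 + max(-1, 1) = 2
  height(37) = 1 + max(-1, 2) = 3
  height(34) = 1 + max(-1, 3) = 4
  height(49) = 1 + max(4, -1) = 5
  height(32) = 1 + max(1, 5) = 6
Height = 6


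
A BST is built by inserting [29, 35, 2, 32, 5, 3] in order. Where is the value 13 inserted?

Starting tree (level order): [29, 2, 35, None, 5, 32, None, 3]
Insertion path: 29 -> 2 -> 5
Result: insert 13 as right child of 5
Final tree (level order): [29, 2, 35, None, 5, 32, None, 3, 13]


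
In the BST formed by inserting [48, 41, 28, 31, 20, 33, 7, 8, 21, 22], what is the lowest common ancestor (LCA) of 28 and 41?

Tree insertion order: [48, 41, 28, 31, 20, 33, 7, 8, 21, 22]
Tree (level-order array): [48, 41, None, 28, None, 20, 31, 7, 21, None, 33, None, 8, None, 22]
In a BST, the LCA of p=28, q=41 is the first node v on the
root-to-leaf path with p <= v <= q (go left if both < v, right if both > v).
Walk from root:
  at 48: both 28 and 41 < 48, go left
  at 41: 28 <= 41 <= 41, this is the LCA
LCA = 41


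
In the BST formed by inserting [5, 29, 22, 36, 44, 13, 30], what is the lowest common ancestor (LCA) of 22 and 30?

Tree insertion order: [5, 29, 22, 36, 44, 13, 30]
Tree (level-order array): [5, None, 29, 22, 36, 13, None, 30, 44]
In a BST, the LCA of p=22, q=30 is the first node v on the
root-to-leaf path with p <= v <= q (go left if both < v, right if both > v).
Walk from root:
  at 5: both 22 and 30 > 5, go right
  at 29: 22 <= 29 <= 30, this is the LCA
LCA = 29


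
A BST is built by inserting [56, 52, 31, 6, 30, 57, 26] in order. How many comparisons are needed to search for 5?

Search path for 5: 56 -> 52 -> 31 -> 6
Found: False
Comparisons: 4


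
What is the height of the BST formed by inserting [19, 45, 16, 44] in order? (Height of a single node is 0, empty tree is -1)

Insertion order: [19, 45, 16, 44]
Tree (level-order array): [19, 16, 45, None, None, 44]
Compute height bottom-up (empty subtree = -1):
  height(16) = 1 + max(-1, -1) = 0
  height(44) = 1 + max(-1, -1) = 0
  height(45) = 1 + max(0, -1) = 1
  height(19) = 1 + max(0, 1) = 2
Height = 2


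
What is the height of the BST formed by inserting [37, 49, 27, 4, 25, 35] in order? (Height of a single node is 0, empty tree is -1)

Insertion order: [37, 49, 27, 4, 25, 35]
Tree (level-order array): [37, 27, 49, 4, 35, None, None, None, 25]
Compute height bottom-up (empty subtree = -1):
  height(25) = 1 + max(-1, -1) = 0
  height(4) = 1 + max(-1, 0) = 1
  height(35) = 1 + max(-1, -1) = 0
  height(27) = 1 + max(1, 0) = 2
  height(49) = 1 + max(-1, -1) = 0
  height(37) = 1 + max(2, 0) = 3
Height = 3


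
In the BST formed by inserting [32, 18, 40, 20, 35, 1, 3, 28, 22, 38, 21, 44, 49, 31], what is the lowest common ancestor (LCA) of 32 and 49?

Tree insertion order: [32, 18, 40, 20, 35, 1, 3, 28, 22, 38, 21, 44, 49, 31]
Tree (level-order array): [32, 18, 40, 1, 20, 35, 44, None, 3, None, 28, None, 38, None, 49, None, None, 22, 31, None, None, None, None, 21]
In a BST, the LCA of p=32, q=49 is the first node v on the
root-to-leaf path with p <= v <= q (go left if both < v, right if both > v).
Walk from root:
  at 32: 32 <= 32 <= 49, this is the LCA
LCA = 32


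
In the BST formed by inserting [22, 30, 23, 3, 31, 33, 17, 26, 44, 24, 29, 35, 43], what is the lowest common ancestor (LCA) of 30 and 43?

Tree insertion order: [22, 30, 23, 3, 31, 33, 17, 26, 44, 24, 29, 35, 43]
Tree (level-order array): [22, 3, 30, None, 17, 23, 31, None, None, None, 26, None, 33, 24, 29, None, 44, None, None, None, None, 35, None, None, 43]
In a BST, the LCA of p=30, q=43 is the first node v on the
root-to-leaf path with p <= v <= q (go left if both < v, right if both > v).
Walk from root:
  at 22: both 30 and 43 > 22, go right
  at 30: 30 <= 30 <= 43, this is the LCA
LCA = 30


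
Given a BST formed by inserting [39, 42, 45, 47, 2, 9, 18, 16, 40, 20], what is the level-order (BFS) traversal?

Tree insertion order: [39, 42, 45, 47, 2, 9, 18, 16, 40, 20]
Tree (level-order array): [39, 2, 42, None, 9, 40, 45, None, 18, None, None, None, 47, 16, 20]
BFS from the root, enqueuing left then right child of each popped node:
  queue [39] -> pop 39, enqueue [2, 42], visited so far: [39]
  queue [2, 42] -> pop 2, enqueue [9], visited so far: [39, 2]
  queue [42, 9] -> pop 42, enqueue [40, 45], visited so far: [39, 2, 42]
  queue [9, 40, 45] -> pop 9, enqueue [18], visited so far: [39, 2, 42, 9]
  queue [40, 45, 18] -> pop 40, enqueue [none], visited so far: [39, 2, 42, 9, 40]
  queue [45, 18] -> pop 45, enqueue [47], visited so far: [39, 2, 42, 9, 40, 45]
  queue [18, 47] -> pop 18, enqueue [16, 20], visited so far: [39, 2, 42, 9, 40, 45, 18]
  queue [47, 16, 20] -> pop 47, enqueue [none], visited so far: [39, 2, 42, 9, 40, 45, 18, 47]
  queue [16, 20] -> pop 16, enqueue [none], visited so far: [39, 2, 42, 9, 40, 45, 18, 47, 16]
  queue [20] -> pop 20, enqueue [none], visited so far: [39, 2, 42, 9, 40, 45, 18, 47, 16, 20]
Result: [39, 2, 42, 9, 40, 45, 18, 47, 16, 20]


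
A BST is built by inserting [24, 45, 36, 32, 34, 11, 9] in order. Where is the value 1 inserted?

Starting tree (level order): [24, 11, 45, 9, None, 36, None, None, None, 32, None, None, 34]
Insertion path: 24 -> 11 -> 9
Result: insert 1 as left child of 9
Final tree (level order): [24, 11, 45, 9, None, 36, None, 1, None, 32, None, None, None, None, 34]
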